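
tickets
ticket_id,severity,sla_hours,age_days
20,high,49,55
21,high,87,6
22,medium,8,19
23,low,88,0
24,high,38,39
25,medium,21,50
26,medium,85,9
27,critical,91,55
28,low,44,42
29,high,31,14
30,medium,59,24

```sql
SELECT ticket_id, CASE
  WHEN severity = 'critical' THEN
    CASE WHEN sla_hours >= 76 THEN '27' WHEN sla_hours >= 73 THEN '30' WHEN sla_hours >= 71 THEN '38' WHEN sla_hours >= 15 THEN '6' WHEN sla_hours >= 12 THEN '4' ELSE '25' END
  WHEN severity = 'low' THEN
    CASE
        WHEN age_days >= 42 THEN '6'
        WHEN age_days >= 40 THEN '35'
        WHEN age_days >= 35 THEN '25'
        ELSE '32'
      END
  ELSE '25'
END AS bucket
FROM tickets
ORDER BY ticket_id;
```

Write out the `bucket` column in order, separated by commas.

ticket_id=20: severity='high' → outer ELSE → 25
ticket_id=21: severity='high' → outer ELSE → 25
ticket_id=22: severity='medium' → outer ELSE → 25
ticket_id=23: severity='low' → inner[ELSE] → 32
ticket_id=24: severity='high' → outer ELSE → 25
ticket_id=25: severity='medium' → outer ELSE → 25
ticket_id=26: severity='medium' → outer ELSE → 25
ticket_id=27: severity='critical' → inner[sla_hours >= 76] → 27
ticket_id=28: severity='low' → inner[age_days >= 42] → 6
ticket_id=29: severity='high' → outer ELSE → 25
ticket_id=30: severity='medium' → outer ELSE → 25

25, 25, 25, 32, 25, 25, 25, 27, 6, 25, 25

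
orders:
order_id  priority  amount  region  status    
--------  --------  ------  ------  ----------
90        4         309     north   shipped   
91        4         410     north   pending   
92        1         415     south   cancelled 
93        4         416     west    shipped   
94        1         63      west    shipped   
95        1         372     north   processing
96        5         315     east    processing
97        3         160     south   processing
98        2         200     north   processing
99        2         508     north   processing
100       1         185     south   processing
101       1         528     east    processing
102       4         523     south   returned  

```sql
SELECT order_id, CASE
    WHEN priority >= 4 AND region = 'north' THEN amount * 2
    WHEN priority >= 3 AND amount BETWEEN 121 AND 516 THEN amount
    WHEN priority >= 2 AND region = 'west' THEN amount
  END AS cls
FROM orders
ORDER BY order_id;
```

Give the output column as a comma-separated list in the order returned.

order_id=90: priority >= 4 AND region = 'north' → 618
order_id=91: priority >= 4 AND region = 'north' → 820
order_id=92: (no match → NULL) → NULL
order_id=93: priority >= 3 AND amount BETWEEN 121 AND 516 → 416
order_id=94: (no match → NULL) → NULL
order_id=95: (no match → NULL) → NULL
order_id=96: priority >= 3 AND amount BETWEEN 121 AND 516 → 315
order_id=97: priority >= 3 AND amount BETWEEN 121 AND 516 → 160
order_id=98: (no match → NULL) → NULL
order_id=99: (no match → NULL) → NULL
order_id=100: (no match → NULL) → NULL
order_id=101: (no match → NULL) → NULL
order_id=102: (no match → NULL) → NULL

618, 820, NULL, 416, NULL, NULL, 315, 160, NULL, NULL, NULL, NULL, NULL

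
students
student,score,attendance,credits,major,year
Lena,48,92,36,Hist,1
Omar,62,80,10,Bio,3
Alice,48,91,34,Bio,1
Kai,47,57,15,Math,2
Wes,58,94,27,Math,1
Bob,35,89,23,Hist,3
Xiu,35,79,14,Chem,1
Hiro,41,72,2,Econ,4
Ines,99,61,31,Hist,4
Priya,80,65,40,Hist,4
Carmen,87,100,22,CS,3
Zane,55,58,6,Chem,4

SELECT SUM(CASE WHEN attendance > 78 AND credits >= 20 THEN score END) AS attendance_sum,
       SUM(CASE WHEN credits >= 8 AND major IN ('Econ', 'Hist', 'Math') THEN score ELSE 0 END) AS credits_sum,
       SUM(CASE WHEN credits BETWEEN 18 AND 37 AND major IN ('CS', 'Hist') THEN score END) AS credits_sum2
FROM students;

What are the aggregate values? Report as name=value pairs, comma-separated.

[attendance_sum: attendance > 78 AND credits >= 20]
student=Lena: ✓ → 48
student=Omar: ✗
student=Alice: ✓ → 48
student=Kai: ✗
student=Wes: ✓ → 58
student=Bob: ✓ → 35
student=Xiu: ✗
student=Hiro: ✗
student=Ines: ✗
student=Priya: ✗
student=Carmen: ✓ → 87
student=Zane: ✗
attendance_sum = 48 + 48 + 58 + 35 + 87 = 276
—
[credits_sum: credits >= 8 AND major IN ('Econ', 'Hist', 'Math')]
student=Lena: ✓ → 48
student=Omar: ✗
student=Alice: ✗
student=Kai: ✓ → 47
student=Wes: ✓ → 58
student=Bob: ✓ → 35
student=Xiu: ✗
student=Hiro: ✗
student=Ines: ✓ → 99
student=Priya: ✓ → 80
student=Carmen: ✗
student=Zane: ✗
credits_sum = 48 + 47 + 58 + 35 + 99 + 80 = 367
—
[credits_sum2: credits BETWEEN 18 AND 37 AND major IN ('CS', 'Hist')]
student=Lena: ✓ → 48
student=Omar: ✗
student=Alice: ✗
student=Kai: ✗
student=Wes: ✗
student=Bob: ✓ → 35
student=Xiu: ✗
student=Hiro: ✗
student=Ines: ✓ → 99
student=Priya: ✗
student=Carmen: ✓ → 87
student=Zane: ✗
credits_sum2 = 48 + 35 + 99 + 87 = 269

attendance_sum=276, credits_sum=367, credits_sum2=269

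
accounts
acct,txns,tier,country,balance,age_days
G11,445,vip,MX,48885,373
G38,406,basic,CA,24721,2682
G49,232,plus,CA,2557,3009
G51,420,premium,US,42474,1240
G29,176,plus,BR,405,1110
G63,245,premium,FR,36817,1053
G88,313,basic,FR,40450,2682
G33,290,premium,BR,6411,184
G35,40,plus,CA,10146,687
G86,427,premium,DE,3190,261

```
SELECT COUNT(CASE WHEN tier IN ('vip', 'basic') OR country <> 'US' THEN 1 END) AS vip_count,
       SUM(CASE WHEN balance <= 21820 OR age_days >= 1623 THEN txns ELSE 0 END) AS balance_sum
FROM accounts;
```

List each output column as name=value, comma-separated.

[vip_count: tier IN ('vip', 'basic') OR country <> 'US']
acct=G11: ✓ → 1
acct=G38: ✓ → 1
acct=G49: ✓ → 1
acct=G51: ✗
acct=G29: ✓ → 1
acct=G63: ✓ → 1
acct=G88: ✓ → 1
acct=G33: ✓ → 1
acct=G35: ✓ → 1
acct=G86: ✓ → 1
vip_count = COUNT(1, 1, 1, 1, 1, 1, 1, 1, 1) = 9
—
[balance_sum: balance <= 21820 OR age_days >= 1623]
acct=G11: ✗
acct=G38: ✓ → 406
acct=G49: ✓ → 232
acct=G51: ✗
acct=G29: ✓ → 176
acct=G63: ✗
acct=G88: ✓ → 313
acct=G33: ✓ → 290
acct=G35: ✓ → 40
acct=G86: ✓ → 427
balance_sum = 406 + 232 + 176 + 313 + 290 + 40 + 427 = 1884

vip_count=9, balance_sum=1884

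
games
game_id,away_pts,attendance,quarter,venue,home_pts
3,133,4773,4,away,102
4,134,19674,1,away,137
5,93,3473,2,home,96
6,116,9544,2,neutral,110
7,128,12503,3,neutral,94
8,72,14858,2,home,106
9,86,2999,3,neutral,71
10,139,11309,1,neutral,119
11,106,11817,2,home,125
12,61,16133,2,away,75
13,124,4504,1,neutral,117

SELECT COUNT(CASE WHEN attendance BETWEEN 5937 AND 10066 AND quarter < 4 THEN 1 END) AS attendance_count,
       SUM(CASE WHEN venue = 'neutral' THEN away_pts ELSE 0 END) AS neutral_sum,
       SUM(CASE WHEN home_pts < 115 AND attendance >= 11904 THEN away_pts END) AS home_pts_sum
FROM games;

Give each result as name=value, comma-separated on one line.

attendance_count=1, neutral_sum=593, home_pts_sum=261

[attendance_count: attendance BETWEEN 5937 AND 10066 AND quarter < 4]
game_id=3: ✗
game_id=4: ✗
game_id=5: ✗
game_id=6: ✓ → 1
game_id=7: ✗
game_id=8: ✗
game_id=9: ✗
game_id=10: ✗
game_id=11: ✗
game_id=12: ✗
game_id=13: ✗
attendance_count = COUNT(1) = 1
—
[neutral_sum: venue = 'neutral']
game_id=3: ✗
game_id=4: ✗
game_id=5: ✗
game_id=6: ✓ → 116
game_id=7: ✓ → 128
game_id=8: ✗
game_id=9: ✓ → 86
game_id=10: ✓ → 139
game_id=11: ✗
game_id=12: ✗
game_id=13: ✓ → 124
neutral_sum = 116 + 128 + 86 + 139 + 124 = 593
—
[home_pts_sum: home_pts < 115 AND attendance >= 11904]
game_id=3: ✗
game_id=4: ✗
game_id=5: ✗
game_id=6: ✗
game_id=7: ✓ → 128
game_id=8: ✓ → 72
game_id=9: ✗
game_id=10: ✗
game_id=11: ✗
game_id=12: ✓ → 61
game_id=13: ✗
home_pts_sum = 128 + 72 + 61 = 261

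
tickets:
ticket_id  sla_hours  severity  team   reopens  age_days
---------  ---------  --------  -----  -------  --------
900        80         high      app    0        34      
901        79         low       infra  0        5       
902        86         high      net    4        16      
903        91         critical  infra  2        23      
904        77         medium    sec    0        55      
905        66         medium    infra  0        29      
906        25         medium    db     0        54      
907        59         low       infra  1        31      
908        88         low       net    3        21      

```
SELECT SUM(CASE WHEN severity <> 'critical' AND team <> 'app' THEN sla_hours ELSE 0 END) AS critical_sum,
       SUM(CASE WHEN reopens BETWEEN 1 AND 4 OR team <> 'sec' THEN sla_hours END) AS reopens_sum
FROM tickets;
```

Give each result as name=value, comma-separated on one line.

critical_sum=480, reopens_sum=574

[critical_sum: severity <> 'critical' AND team <> 'app']
ticket_id=900: ✗
ticket_id=901: ✓ → 79
ticket_id=902: ✓ → 86
ticket_id=903: ✗
ticket_id=904: ✓ → 77
ticket_id=905: ✓ → 66
ticket_id=906: ✓ → 25
ticket_id=907: ✓ → 59
ticket_id=908: ✓ → 88
critical_sum = 79 + 86 + 77 + 66 + 25 + 59 + 88 = 480
—
[reopens_sum: reopens BETWEEN 1 AND 4 OR team <> 'sec']
ticket_id=900: ✓ → 80
ticket_id=901: ✓ → 79
ticket_id=902: ✓ → 86
ticket_id=903: ✓ → 91
ticket_id=904: ✗
ticket_id=905: ✓ → 66
ticket_id=906: ✓ → 25
ticket_id=907: ✓ → 59
ticket_id=908: ✓ → 88
reopens_sum = 80 + 79 + 86 + 91 + 66 + 25 + 59 + 88 = 574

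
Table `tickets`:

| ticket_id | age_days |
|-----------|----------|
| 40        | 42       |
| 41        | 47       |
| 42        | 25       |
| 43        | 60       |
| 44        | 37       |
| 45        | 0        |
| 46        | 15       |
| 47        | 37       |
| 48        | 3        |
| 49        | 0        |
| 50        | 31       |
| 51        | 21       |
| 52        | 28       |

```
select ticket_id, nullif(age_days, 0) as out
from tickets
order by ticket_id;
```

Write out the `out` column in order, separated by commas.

ticket_id=40: age_days=42 vs 0: differ → 42
ticket_id=41: age_days=47 vs 0: differ → 47
ticket_id=42: age_days=25 vs 0: differ → 25
ticket_id=43: age_days=60 vs 0: differ → 60
ticket_id=44: age_days=37 vs 0: differ → 37
ticket_id=45: age_days=0 vs 0: equal → NULL
ticket_id=46: age_days=15 vs 0: differ → 15
ticket_id=47: age_days=37 vs 0: differ → 37
ticket_id=48: age_days=3 vs 0: differ → 3
ticket_id=49: age_days=0 vs 0: equal → NULL
ticket_id=50: age_days=31 vs 0: differ → 31
ticket_id=51: age_days=21 vs 0: differ → 21
ticket_id=52: age_days=28 vs 0: differ → 28

42, 47, 25, 60, 37, NULL, 15, 37, 3, NULL, 31, 21, 28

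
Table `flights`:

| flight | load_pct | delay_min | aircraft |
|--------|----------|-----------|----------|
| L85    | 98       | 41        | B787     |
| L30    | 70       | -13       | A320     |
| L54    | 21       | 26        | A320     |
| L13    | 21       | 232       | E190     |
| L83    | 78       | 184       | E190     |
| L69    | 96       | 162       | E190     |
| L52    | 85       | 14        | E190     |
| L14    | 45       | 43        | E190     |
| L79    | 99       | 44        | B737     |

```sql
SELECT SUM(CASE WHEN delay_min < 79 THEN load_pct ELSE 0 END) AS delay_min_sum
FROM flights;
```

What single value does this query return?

flight=L85: ✓ → 98
flight=L30: ✓ → 70
flight=L54: ✓ → 21
flight=L13: ✗
flight=L83: ✗
flight=L69: ✗
flight=L52: ✓ → 85
flight=L14: ✓ → 45
flight=L79: ✓ → 99
delay_min_sum = 98 + 70 + 21 + 85 + 45 + 99 = 418

418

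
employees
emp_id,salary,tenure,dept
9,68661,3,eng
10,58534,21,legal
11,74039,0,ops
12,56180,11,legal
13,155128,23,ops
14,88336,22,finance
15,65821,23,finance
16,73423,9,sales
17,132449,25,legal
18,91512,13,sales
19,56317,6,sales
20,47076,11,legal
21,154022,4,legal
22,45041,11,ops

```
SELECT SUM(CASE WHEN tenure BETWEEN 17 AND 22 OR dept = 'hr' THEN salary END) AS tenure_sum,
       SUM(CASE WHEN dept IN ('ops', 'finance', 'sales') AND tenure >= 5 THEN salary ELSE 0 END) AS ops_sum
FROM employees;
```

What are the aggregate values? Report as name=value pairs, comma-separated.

tenure_sum=146870, ops_sum=575578

[tenure_sum: tenure BETWEEN 17 AND 22 OR dept = 'hr']
emp_id=9: ✗
emp_id=10: ✓ → 58534
emp_id=11: ✗
emp_id=12: ✗
emp_id=13: ✗
emp_id=14: ✓ → 88336
emp_id=15: ✗
emp_id=16: ✗
emp_id=17: ✗
emp_id=18: ✗
emp_id=19: ✗
emp_id=20: ✗
emp_id=21: ✗
emp_id=22: ✗
tenure_sum = 58534 + 88336 = 146870
—
[ops_sum: dept IN ('ops', 'finance', 'sales') AND tenure >= 5]
emp_id=9: ✗
emp_id=10: ✗
emp_id=11: ✗
emp_id=12: ✗
emp_id=13: ✓ → 155128
emp_id=14: ✓ → 88336
emp_id=15: ✓ → 65821
emp_id=16: ✓ → 73423
emp_id=17: ✗
emp_id=18: ✓ → 91512
emp_id=19: ✓ → 56317
emp_id=20: ✗
emp_id=21: ✗
emp_id=22: ✓ → 45041
ops_sum = 155128 + 88336 + 65821 + 73423 + 91512 + 56317 + 45041 = 575578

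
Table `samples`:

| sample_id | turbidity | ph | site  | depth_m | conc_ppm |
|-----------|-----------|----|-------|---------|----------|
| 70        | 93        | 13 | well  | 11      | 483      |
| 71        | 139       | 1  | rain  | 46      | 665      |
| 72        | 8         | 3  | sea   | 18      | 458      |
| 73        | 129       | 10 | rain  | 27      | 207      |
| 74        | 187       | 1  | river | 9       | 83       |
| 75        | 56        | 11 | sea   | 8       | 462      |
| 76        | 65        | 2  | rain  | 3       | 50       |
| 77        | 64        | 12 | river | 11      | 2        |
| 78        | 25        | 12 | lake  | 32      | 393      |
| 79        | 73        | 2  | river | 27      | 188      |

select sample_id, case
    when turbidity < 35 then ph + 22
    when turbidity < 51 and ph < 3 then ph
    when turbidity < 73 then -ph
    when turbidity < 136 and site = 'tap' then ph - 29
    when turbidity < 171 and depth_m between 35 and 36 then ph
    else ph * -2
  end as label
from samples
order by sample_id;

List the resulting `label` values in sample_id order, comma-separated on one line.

sample_id=70: ELSE → -26
sample_id=71: ELSE → -2
sample_id=72: turbidity < 35 → 25
sample_id=73: ELSE → -20
sample_id=74: ELSE → -2
sample_id=75: turbidity < 73 → -11
sample_id=76: turbidity < 73 → -2
sample_id=77: turbidity < 73 → -12
sample_id=78: turbidity < 35 → 34
sample_id=79: ELSE → -4

-26, -2, 25, -20, -2, -11, -2, -12, 34, -4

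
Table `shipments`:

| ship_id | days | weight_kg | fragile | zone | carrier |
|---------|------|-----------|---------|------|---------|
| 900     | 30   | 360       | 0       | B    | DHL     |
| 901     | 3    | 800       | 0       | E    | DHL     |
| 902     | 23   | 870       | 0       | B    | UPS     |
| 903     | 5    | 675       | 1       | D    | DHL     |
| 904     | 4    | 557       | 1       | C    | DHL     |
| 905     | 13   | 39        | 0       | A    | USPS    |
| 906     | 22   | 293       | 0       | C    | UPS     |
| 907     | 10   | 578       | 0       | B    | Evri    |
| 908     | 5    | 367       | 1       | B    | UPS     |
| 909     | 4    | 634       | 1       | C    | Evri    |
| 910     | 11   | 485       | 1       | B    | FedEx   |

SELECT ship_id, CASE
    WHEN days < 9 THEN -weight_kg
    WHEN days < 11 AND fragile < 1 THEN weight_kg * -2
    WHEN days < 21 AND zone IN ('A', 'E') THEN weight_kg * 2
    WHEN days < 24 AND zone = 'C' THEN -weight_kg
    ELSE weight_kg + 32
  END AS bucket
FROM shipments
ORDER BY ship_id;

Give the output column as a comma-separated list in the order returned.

392, -800, 902, -675, -557, 78, -293, -1156, -367, -634, 517

ship_id=900: ELSE → 392
ship_id=901: days < 9 → -800
ship_id=902: ELSE → 902
ship_id=903: days < 9 → -675
ship_id=904: days < 9 → -557
ship_id=905: days < 21 AND zone IN ('A', 'E') → 78
ship_id=906: days < 24 AND zone = 'C' → -293
ship_id=907: days < 11 AND fragile < 1 → -1156
ship_id=908: days < 9 → -367
ship_id=909: days < 9 → -634
ship_id=910: ELSE → 517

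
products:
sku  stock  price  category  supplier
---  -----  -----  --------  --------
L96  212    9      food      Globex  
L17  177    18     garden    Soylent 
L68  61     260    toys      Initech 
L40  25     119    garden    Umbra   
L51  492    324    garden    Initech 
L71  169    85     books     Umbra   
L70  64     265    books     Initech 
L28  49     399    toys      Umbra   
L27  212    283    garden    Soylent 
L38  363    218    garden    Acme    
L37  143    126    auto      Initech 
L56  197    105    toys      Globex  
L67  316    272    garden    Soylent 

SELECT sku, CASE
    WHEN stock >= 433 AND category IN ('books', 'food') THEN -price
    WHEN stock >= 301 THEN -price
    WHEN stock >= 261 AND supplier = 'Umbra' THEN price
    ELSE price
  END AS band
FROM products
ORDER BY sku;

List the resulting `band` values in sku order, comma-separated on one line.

sku=L17: ELSE → 18
sku=L27: ELSE → 283
sku=L28: ELSE → 399
sku=L37: ELSE → 126
sku=L38: stock >= 301 → -218
sku=L40: ELSE → 119
sku=L51: stock >= 301 → -324
sku=L56: ELSE → 105
sku=L67: stock >= 301 → -272
sku=L68: ELSE → 260
sku=L70: ELSE → 265
sku=L71: ELSE → 85
sku=L96: ELSE → 9

18, 283, 399, 126, -218, 119, -324, 105, -272, 260, 265, 85, 9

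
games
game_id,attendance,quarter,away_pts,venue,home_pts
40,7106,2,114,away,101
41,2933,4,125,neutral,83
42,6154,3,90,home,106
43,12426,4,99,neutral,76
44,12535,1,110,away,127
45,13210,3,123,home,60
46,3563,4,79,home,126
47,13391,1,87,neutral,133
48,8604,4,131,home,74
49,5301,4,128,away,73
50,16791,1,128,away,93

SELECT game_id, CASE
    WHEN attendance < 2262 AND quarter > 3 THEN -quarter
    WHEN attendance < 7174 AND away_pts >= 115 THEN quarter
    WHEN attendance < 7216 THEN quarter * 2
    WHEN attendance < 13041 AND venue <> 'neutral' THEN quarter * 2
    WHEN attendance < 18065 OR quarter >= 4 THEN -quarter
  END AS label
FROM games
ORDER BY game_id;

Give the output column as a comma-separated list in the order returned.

4, 4, 6, -4, 2, -3, 8, -1, 8, 4, -1

game_id=40: attendance < 7216 → 4
game_id=41: attendance < 7174 AND away_pts >= 115 → 4
game_id=42: attendance < 7216 → 6
game_id=43: attendance < 18065 OR quarter >= 4 → -4
game_id=44: attendance < 13041 AND venue <> 'neutral' → 2
game_id=45: attendance < 18065 OR quarter >= 4 → -3
game_id=46: attendance < 7216 → 8
game_id=47: attendance < 18065 OR quarter >= 4 → -1
game_id=48: attendance < 13041 AND venue <> 'neutral' → 8
game_id=49: attendance < 7174 AND away_pts >= 115 → 4
game_id=50: attendance < 18065 OR quarter >= 4 → -1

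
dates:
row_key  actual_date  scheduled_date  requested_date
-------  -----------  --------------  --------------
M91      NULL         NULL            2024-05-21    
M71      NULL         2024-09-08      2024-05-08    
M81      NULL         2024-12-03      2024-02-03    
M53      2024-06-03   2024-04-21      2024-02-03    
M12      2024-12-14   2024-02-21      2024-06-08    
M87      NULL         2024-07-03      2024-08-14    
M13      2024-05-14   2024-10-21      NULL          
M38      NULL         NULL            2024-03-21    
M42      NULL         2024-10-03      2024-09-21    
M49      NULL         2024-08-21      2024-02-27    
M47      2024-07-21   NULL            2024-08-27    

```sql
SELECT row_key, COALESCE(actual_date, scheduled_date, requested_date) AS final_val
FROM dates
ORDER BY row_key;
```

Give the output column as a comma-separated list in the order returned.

2024-12-14, 2024-05-14, 2024-03-21, 2024-10-03, 2024-07-21, 2024-08-21, 2024-06-03, 2024-09-08, 2024-12-03, 2024-07-03, 2024-05-21

row_key=M12: actual_date=2024-12-14 → 2024-12-14
row_key=M13: actual_date=2024-05-14 → 2024-05-14
row_key=M38: actual_date=NULL, scheduled_date=NULL, requested_date=2024-03-21 → 2024-03-21
row_key=M42: actual_date=NULL, scheduled_date=2024-10-03 → 2024-10-03
row_key=M47: actual_date=2024-07-21 → 2024-07-21
row_key=M49: actual_date=NULL, scheduled_date=2024-08-21 → 2024-08-21
row_key=M53: actual_date=2024-06-03 → 2024-06-03
row_key=M71: actual_date=NULL, scheduled_date=2024-09-08 → 2024-09-08
row_key=M81: actual_date=NULL, scheduled_date=2024-12-03 → 2024-12-03
row_key=M87: actual_date=NULL, scheduled_date=2024-07-03 → 2024-07-03
row_key=M91: actual_date=NULL, scheduled_date=NULL, requested_date=2024-05-21 → 2024-05-21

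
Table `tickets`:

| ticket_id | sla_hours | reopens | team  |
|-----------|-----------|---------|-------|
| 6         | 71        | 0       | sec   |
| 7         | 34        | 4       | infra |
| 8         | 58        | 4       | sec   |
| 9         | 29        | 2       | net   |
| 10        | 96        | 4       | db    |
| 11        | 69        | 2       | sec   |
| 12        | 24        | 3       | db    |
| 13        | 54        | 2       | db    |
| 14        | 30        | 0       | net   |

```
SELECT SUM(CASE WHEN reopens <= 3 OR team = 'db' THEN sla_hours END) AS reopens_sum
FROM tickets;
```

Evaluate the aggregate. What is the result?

373

ticket_id=6: ✓ → 71
ticket_id=7: ✗
ticket_id=8: ✗
ticket_id=9: ✓ → 29
ticket_id=10: ✓ → 96
ticket_id=11: ✓ → 69
ticket_id=12: ✓ → 24
ticket_id=13: ✓ → 54
ticket_id=14: ✓ → 30
reopens_sum = 71 + 29 + 96 + 69 + 24 + 54 + 30 = 373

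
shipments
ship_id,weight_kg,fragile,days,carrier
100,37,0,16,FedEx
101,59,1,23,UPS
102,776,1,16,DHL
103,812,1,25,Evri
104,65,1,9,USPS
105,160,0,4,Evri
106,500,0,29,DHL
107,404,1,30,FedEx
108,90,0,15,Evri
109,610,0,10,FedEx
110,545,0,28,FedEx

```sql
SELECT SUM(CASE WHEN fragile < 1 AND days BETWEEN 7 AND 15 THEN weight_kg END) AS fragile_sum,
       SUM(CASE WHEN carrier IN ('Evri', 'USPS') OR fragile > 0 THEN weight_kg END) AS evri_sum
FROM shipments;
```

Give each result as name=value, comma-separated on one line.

[fragile_sum: fragile < 1 AND days BETWEEN 7 AND 15]
ship_id=100: ✗
ship_id=101: ✗
ship_id=102: ✗
ship_id=103: ✗
ship_id=104: ✗
ship_id=105: ✗
ship_id=106: ✗
ship_id=107: ✗
ship_id=108: ✓ → 90
ship_id=109: ✓ → 610
ship_id=110: ✗
fragile_sum = 90 + 610 = 700
—
[evri_sum: carrier IN ('Evri', 'USPS') OR fragile > 0]
ship_id=100: ✗
ship_id=101: ✓ → 59
ship_id=102: ✓ → 776
ship_id=103: ✓ → 812
ship_id=104: ✓ → 65
ship_id=105: ✓ → 160
ship_id=106: ✗
ship_id=107: ✓ → 404
ship_id=108: ✓ → 90
ship_id=109: ✗
ship_id=110: ✗
evri_sum = 59 + 776 + 812 + 65 + 160 + 404 + 90 = 2366

fragile_sum=700, evri_sum=2366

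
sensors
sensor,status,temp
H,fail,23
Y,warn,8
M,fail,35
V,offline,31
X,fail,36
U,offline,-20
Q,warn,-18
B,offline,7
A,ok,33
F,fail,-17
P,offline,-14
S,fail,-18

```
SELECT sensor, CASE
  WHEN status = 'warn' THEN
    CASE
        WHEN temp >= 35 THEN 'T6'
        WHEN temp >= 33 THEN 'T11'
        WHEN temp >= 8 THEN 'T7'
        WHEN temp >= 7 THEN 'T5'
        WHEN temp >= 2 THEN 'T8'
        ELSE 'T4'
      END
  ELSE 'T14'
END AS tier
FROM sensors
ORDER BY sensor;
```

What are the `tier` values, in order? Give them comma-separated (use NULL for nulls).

T14, T14, T14, T14, T14, T14, T4, T14, T14, T14, T14, T7

sensor=A: status='ok' → outer ELSE → T14
sensor=B: status='offline' → outer ELSE → T14
sensor=F: status='fail' → outer ELSE → T14
sensor=H: status='fail' → outer ELSE → T14
sensor=M: status='fail' → outer ELSE → T14
sensor=P: status='offline' → outer ELSE → T14
sensor=Q: status='warn' → inner[ELSE] → T4
sensor=S: status='fail' → outer ELSE → T14
sensor=U: status='offline' → outer ELSE → T14
sensor=V: status='offline' → outer ELSE → T14
sensor=X: status='fail' → outer ELSE → T14
sensor=Y: status='warn' → inner[temp >= 8] → T7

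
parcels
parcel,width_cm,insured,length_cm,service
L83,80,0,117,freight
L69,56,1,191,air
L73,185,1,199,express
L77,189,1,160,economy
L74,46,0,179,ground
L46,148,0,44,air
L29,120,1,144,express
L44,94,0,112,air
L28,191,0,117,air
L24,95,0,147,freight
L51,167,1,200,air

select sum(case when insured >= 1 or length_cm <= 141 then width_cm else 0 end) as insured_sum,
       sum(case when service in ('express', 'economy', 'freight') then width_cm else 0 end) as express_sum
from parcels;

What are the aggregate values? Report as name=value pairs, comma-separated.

insured_sum=1230, express_sum=669

[insured_sum: insured >= 1 or length_cm <= 141]
parcel=L83: ✓ → 80
parcel=L69: ✓ → 56
parcel=L73: ✓ → 185
parcel=L77: ✓ → 189
parcel=L74: ✗
parcel=L46: ✓ → 148
parcel=L29: ✓ → 120
parcel=L44: ✓ → 94
parcel=L28: ✓ → 191
parcel=L24: ✗
parcel=L51: ✓ → 167
insured_sum = 80 + 56 + 185 + 189 + 148 + 120 + 94 + 191 + 167 = 1230
—
[express_sum: service in ('express', 'economy', 'freight')]
parcel=L83: ✓ → 80
parcel=L69: ✗
parcel=L73: ✓ → 185
parcel=L77: ✓ → 189
parcel=L74: ✗
parcel=L46: ✗
parcel=L29: ✓ → 120
parcel=L44: ✗
parcel=L28: ✗
parcel=L24: ✓ → 95
parcel=L51: ✗
express_sum = 80 + 185 + 189 + 120 + 95 = 669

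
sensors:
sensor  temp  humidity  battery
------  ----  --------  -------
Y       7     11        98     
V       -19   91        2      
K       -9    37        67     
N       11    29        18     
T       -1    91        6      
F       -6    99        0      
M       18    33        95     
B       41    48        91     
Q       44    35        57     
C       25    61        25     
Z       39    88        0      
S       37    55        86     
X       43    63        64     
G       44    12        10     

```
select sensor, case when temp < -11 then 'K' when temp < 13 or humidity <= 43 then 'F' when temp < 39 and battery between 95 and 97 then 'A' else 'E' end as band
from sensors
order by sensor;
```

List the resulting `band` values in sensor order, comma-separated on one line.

E, E, F, F, F, F, F, F, E, F, K, E, F, E

sensor=B: ELSE → E
sensor=C: ELSE → E
sensor=F: temp < 13 or humidity <= 43 → F
sensor=G: temp < 13 or humidity <= 43 → F
sensor=K: temp < 13 or humidity <= 43 → F
sensor=M: temp < 13 or humidity <= 43 → F
sensor=N: temp < 13 or humidity <= 43 → F
sensor=Q: temp < 13 or humidity <= 43 → F
sensor=S: ELSE → E
sensor=T: temp < 13 or humidity <= 43 → F
sensor=V: temp < -11 → K
sensor=X: ELSE → E
sensor=Y: temp < 13 or humidity <= 43 → F
sensor=Z: ELSE → E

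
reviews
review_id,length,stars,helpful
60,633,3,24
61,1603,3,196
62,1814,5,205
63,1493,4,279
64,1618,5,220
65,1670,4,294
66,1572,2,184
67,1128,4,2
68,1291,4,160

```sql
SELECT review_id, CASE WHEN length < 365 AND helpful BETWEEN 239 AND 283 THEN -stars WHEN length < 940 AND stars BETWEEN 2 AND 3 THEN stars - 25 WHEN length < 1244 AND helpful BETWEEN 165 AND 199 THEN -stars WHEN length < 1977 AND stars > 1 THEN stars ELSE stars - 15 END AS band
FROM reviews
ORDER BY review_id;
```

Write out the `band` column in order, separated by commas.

review_id=60: length < 940 AND stars BETWEEN 2 AND 3 → -22
review_id=61: length < 1977 AND stars > 1 → 3
review_id=62: length < 1977 AND stars > 1 → 5
review_id=63: length < 1977 AND stars > 1 → 4
review_id=64: length < 1977 AND stars > 1 → 5
review_id=65: length < 1977 AND stars > 1 → 4
review_id=66: length < 1977 AND stars > 1 → 2
review_id=67: length < 1977 AND stars > 1 → 4
review_id=68: length < 1977 AND stars > 1 → 4

-22, 3, 5, 4, 5, 4, 2, 4, 4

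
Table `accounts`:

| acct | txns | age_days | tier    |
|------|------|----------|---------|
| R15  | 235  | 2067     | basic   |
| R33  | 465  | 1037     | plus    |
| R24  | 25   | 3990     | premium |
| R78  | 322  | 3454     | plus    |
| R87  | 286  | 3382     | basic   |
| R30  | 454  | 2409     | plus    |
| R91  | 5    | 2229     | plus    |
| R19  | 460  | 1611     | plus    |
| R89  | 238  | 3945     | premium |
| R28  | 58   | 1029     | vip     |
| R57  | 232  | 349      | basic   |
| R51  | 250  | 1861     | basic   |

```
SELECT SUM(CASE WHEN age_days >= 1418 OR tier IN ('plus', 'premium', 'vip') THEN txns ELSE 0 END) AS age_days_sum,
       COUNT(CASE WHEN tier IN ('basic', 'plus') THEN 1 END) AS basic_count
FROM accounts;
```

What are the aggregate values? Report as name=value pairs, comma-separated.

age_days_sum=2798, basic_count=9

[age_days_sum: age_days >= 1418 OR tier IN ('plus', 'premium', 'vip')]
acct=R15: ✓ → 235
acct=R33: ✓ → 465
acct=R24: ✓ → 25
acct=R78: ✓ → 322
acct=R87: ✓ → 286
acct=R30: ✓ → 454
acct=R91: ✓ → 5
acct=R19: ✓ → 460
acct=R89: ✓ → 238
acct=R28: ✓ → 58
acct=R57: ✗
acct=R51: ✓ → 250
age_days_sum = 235 + 465 + 25 + 322 + 286 + 454 + 5 + 460 + 238 + 58 + 250 = 2798
—
[basic_count: tier IN ('basic', 'plus')]
acct=R15: ✓ → 1
acct=R33: ✓ → 1
acct=R24: ✗
acct=R78: ✓ → 1
acct=R87: ✓ → 1
acct=R30: ✓ → 1
acct=R91: ✓ → 1
acct=R19: ✓ → 1
acct=R89: ✗
acct=R28: ✗
acct=R57: ✓ → 1
acct=R51: ✓ → 1
basic_count = COUNT(1, 1, 1, 1, 1, 1, 1, 1, 1) = 9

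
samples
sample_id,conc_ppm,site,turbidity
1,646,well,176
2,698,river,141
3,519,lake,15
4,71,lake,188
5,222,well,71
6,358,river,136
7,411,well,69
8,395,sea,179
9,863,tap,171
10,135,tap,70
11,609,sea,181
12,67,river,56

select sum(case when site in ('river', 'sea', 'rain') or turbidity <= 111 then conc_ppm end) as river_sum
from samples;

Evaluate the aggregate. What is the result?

sample_id=1: ✗
sample_id=2: ✓ → 698
sample_id=3: ✓ → 519
sample_id=4: ✗
sample_id=5: ✓ → 222
sample_id=6: ✓ → 358
sample_id=7: ✓ → 411
sample_id=8: ✓ → 395
sample_id=9: ✗
sample_id=10: ✓ → 135
sample_id=11: ✓ → 609
sample_id=12: ✓ → 67
river_sum = 698 + 519 + 222 + 358 + 411 + 395 + 135 + 609 + 67 = 3414

3414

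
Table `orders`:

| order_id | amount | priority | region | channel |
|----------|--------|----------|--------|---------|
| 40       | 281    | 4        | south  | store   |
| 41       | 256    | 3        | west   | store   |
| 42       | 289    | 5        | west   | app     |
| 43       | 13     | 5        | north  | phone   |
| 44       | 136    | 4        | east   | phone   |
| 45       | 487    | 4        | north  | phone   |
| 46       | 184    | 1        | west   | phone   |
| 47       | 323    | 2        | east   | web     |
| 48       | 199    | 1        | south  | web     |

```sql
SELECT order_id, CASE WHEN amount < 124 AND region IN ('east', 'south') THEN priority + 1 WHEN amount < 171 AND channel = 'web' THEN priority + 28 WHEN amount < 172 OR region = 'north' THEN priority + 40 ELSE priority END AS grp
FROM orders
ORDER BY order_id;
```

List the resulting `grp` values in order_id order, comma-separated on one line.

4, 3, 5, 45, 44, 44, 1, 2, 1

order_id=40: ELSE → 4
order_id=41: ELSE → 3
order_id=42: ELSE → 5
order_id=43: amount < 172 OR region = 'north' → 45
order_id=44: amount < 172 OR region = 'north' → 44
order_id=45: amount < 172 OR region = 'north' → 44
order_id=46: ELSE → 1
order_id=47: ELSE → 2
order_id=48: ELSE → 1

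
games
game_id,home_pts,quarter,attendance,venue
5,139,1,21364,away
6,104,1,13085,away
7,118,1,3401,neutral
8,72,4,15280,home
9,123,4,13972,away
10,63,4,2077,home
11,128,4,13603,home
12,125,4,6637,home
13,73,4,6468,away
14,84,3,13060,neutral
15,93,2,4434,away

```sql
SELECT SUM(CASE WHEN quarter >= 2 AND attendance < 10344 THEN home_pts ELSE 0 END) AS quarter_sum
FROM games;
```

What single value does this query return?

game_id=5: ✗
game_id=6: ✗
game_id=7: ✗
game_id=8: ✗
game_id=9: ✗
game_id=10: ✓ → 63
game_id=11: ✗
game_id=12: ✓ → 125
game_id=13: ✓ → 73
game_id=14: ✗
game_id=15: ✓ → 93
quarter_sum = 63 + 125 + 73 + 93 = 354

354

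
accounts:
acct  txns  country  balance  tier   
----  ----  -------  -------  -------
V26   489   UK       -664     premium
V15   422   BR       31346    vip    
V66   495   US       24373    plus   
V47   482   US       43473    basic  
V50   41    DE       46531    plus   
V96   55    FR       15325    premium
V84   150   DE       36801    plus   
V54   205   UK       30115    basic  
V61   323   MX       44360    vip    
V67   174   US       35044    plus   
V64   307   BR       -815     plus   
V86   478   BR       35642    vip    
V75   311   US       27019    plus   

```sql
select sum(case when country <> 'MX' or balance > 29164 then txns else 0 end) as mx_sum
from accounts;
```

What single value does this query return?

acct=V26: ✓ → 489
acct=V15: ✓ → 422
acct=V66: ✓ → 495
acct=V47: ✓ → 482
acct=V50: ✓ → 41
acct=V96: ✓ → 55
acct=V84: ✓ → 150
acct=V54: ✓ → 205
acct=V61: ✓ → 323
acct=V67: ✓ → 174
acct=V64: ✓ → 307
acct=V86: ✓ → 478
acct=V75: ✓ → 311
mx_sum = 489 + 422 + 495 + 482 + 41 + 55 + 150 + 205 + 323 + 174 + 307 + 478 + 311 = 3932

3932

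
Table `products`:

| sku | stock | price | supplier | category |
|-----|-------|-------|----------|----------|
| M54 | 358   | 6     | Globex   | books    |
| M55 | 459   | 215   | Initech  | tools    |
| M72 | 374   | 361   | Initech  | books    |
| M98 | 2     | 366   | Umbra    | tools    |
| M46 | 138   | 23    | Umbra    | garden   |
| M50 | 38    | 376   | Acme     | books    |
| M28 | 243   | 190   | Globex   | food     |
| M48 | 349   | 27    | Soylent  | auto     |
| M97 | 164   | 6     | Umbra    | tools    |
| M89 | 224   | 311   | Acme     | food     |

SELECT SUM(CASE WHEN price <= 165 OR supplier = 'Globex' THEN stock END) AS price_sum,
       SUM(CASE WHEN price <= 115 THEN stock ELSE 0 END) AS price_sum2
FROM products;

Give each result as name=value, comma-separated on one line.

price_sum=1252, price_sum2=1009

[price_sum: price <= 165 OR supplier = 'Globex']
sku=M54: ✓ → 358
sku=M55: ✗
sku=M72: ✗
sku=M98: ✗
sku=M46: ✓ → 138
sku=M50: ✗
sku=M28: ✓ → 243
sku=M48: ✓ → 349
sku=M97: ✓ → 164
sku=M89: ✗
price_sum = 358 + 138 + 243 + 349 + 164 = 1252
—
[price_sum2: price <= 115]
sku=M54: ✓ → 358
sku=M55: ✗
sku=M72: ✗
sku=M98: ✗
sku=M46: ✓ → 138
sku=M50: ✗
sku=M28: ✗
sku=M48: ✓ → 349
sku=M97: ✓ → 164
sku=M89: ✗
price_sum2 = 358 + 138 + 349 + 164 = 1009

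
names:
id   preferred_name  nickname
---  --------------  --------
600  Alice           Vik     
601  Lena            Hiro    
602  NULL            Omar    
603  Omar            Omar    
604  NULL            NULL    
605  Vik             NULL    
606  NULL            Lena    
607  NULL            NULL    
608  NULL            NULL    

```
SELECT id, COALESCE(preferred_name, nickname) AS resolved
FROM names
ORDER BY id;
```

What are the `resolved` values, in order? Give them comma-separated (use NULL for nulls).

Alice, Lena, Omar, Omar, NULL, Vik, Lena, NULL, NULL

id=600: preferred_name=Alice → Alice
id=601: preferred_name=Lena → Lena
id=602: preferred_name=NULL, nickname=Omar → Omar
id=603: preferred_name=Omar → Omar
id=604: preferred_name=NULL, nickname=NULL (all NULL) → NULL
id=605: preferred_name=Vik → Vik
id=606: preferred_name=NULL, nickname=Lena → Lena
id=607: preferred_name=NULL, nickname=NULL (all NULL) → NULL
id=608: preferred_name=NULL, nickname=NULL (all NULL) → NULL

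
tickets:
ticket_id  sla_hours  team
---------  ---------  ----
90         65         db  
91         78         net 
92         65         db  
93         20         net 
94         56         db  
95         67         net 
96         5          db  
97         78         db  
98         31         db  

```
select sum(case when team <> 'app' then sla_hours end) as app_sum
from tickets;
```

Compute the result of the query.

465

ticket_id=90: ✓ → 65
ticket_id=91: ✓ → 78
ticket_id=92: ✓ → 65
ticket_id=93: ✓ → 20
ticket_id=94: ✓ → 56
ticket_id=95: ✓ → 67
ticket_id=96: ✓ → 5
ticket_id=97: ✓ → 78
ticket_id=98: ✓ → 31
app_sum = 65 + 78 + 65 + 20 + 56 + 67 + 5 + 78 + 31 = 465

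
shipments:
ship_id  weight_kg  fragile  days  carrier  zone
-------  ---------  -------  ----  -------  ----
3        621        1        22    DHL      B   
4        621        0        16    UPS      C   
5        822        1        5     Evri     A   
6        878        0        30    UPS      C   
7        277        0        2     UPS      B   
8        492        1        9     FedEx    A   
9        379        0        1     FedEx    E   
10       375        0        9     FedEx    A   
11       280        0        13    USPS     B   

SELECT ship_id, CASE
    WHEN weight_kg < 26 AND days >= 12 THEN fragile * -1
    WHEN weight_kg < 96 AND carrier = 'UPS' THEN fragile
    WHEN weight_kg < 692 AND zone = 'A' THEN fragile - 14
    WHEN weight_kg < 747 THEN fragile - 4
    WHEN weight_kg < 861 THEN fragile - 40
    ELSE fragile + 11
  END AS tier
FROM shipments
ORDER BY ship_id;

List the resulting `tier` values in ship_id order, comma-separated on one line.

ship_id=3: weight_kg < 747 → -3
ship_id=4: weight_kg < 747 → -4
ship_id=5: weight_kg < 861 → -39
ship_id=6: ELSE → 11
ship_id=7: weight_kg < 747 → -4
ship_id=8: weight_kg < 692 AND zone = 'A' → -13
ship_id=9: weight_kg < 747 → -4
ship_id=10: weight_kg < 692 AND zone = 'A' → -14
ship_id=11: weight_kg < 747 → -4

-3, -4, -39, 11, -4, -13, -4, -14, -4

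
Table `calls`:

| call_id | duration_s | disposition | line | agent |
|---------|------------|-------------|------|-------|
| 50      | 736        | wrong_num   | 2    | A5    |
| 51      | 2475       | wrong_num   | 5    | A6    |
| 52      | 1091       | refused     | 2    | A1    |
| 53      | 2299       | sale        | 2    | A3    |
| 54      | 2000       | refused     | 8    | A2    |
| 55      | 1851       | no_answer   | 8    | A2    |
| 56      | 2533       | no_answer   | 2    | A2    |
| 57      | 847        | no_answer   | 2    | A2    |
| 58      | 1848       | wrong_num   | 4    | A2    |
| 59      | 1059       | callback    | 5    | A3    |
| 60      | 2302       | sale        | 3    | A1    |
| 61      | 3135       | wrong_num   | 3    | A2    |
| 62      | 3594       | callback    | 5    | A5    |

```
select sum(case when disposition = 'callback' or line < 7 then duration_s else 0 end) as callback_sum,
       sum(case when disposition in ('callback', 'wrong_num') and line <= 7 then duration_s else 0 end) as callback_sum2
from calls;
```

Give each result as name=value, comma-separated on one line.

callback_sum=21919, callback_sum2=12847

[callback_sum: disposition = 'callback' or line < 7]
call_id=50: ✓ → 736
call_id=51: ✓ → 2475
call_id=52: ✓ → 1091
call_id=53: ✓ → 2299
call_id=54: ✗
call_id=55: ✗
call_id=56: ✓ → 2533
call_id=57: ✓ → 847
call_id=58: ✓ → 1848
call_id=59: ✓ → 1059
call_id=60: ✓ → 2302
call_id=61: ✓ → 3135
call_id=62: ✓ → 3594
callback_sum = 736 + 2475 + 1091 + 2299 + 2533 + 847 + 1848 + 1059 + 2302 + 3135 + 3594 = 21919
—
[callback_sum2: disposition in ('callback', 'wrong_num') and line <= 7]
call_id=50: ✓ → 736
call_id=51: ✓ → 2475
call_id=52: ✗
call_id=53: ✗
call_id=54: ✗
call_id=55: ✗
call_id=56: ✗
call_id=57: ✗
call_id=58: ✓ → 1848
call_id=59: ✓ → 1059
call_id=60: ✗
call_id=61: ✓ → 3135
call_id=62: ✓ → 3594
callback_sum2 = 736 + 2475 + 1848 + 1059 + 3135 + 3594 = 12847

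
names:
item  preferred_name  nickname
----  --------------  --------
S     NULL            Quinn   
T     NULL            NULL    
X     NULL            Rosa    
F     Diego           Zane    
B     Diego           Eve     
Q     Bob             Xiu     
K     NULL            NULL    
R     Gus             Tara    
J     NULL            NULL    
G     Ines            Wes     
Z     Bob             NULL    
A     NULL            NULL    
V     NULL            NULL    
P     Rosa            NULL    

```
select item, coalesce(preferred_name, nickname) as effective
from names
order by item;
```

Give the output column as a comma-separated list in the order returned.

NULL, Diego, Diego, Ines, NULL, NULL, Rosa, Bob, Gus, Quinn, NULL, NULL, Rosa, Bob

item=A: preferred_name=NULL, nickname=NULL (all NULL) → NULL
item=B: preferred_name=Diego → Diego
item=F: preferred_name=Diego → Diego
item=G: preferred_name=Ines → Ines
item=J: preferred_name=NULL, nickname=NULL (all NULL) → NULL
item=K: preferred_name=NULL, nickname=NULL (all NULL) → NULL
item=P: preferred_name=Rosa → Rosa
item=Q: preferred_name=Bob → Bob
item=R: preferred_name=Gus → Gus
item=S: preferred_name=NULL, nickname=Quinn → Quinn
item=T: preferred_name=NULL, nickname=NULL (all NULL) → NULL
item=V: preferred_name=NULL, nickname=NULL (all NULL) → NULL
item=X: preferred_name=NULL, nickname=Rosa → Rosa
item=Z: preferred_name=Bob → Bob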